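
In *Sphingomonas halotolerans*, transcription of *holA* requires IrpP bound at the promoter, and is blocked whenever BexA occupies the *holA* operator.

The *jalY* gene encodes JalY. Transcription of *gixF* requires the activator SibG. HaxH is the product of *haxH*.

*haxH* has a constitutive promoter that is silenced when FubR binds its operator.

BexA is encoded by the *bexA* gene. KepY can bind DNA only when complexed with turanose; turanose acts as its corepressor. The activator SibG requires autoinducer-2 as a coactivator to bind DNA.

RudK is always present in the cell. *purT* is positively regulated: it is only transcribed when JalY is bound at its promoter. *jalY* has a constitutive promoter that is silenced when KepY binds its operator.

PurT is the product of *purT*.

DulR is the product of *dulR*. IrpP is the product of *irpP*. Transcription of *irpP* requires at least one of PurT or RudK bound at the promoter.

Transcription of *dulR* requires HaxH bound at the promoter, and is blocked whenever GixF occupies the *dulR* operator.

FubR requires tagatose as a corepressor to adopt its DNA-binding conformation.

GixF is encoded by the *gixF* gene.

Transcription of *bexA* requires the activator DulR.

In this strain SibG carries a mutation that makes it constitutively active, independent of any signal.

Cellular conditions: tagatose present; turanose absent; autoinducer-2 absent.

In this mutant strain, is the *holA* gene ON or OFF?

SibG is constitutively active in this strain.
No repressor is bound and SibG is active, so *gixF* is transcribed.
So GixF is produced and active.
Tagatose is present, so FubR is active.
With repressor FubR bound, *haxH* is not transcribed.
So HaxH is not produced.
With repressor GixF bound, *dulR* is not transcribed.
So DulR is not produced.
Required activator DulR is absent, so *bexA* is not transcribed.
So BexA is not produced.
Turanose is absent, so KepY is inactive.
With no repressor bound, *jalY* is transcribed.
So JalY is produced and active.
No repressor is bound and JalY is active, so *purT* is transcribed.
So PurT is produced and active.
RudK is produced constitutively and is active.
Activator PurT is present, so *irpP* is transcribed.
So IrpP is produced and active.
No repressor is bound and IrpP is active, so *holA* is transcribed.

ON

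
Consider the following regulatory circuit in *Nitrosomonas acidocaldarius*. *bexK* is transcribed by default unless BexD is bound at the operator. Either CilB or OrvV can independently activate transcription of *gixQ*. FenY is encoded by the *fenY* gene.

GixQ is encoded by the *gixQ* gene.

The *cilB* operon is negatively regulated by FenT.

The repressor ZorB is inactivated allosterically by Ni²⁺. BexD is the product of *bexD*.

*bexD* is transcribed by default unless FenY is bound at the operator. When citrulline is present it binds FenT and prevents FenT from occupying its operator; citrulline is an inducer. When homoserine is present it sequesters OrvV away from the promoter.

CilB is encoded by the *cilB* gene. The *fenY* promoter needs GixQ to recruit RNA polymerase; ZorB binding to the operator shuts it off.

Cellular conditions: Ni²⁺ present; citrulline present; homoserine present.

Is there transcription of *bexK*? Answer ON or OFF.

ON

Citrulline is present, so FenT is inactive.
With no repressor bound, *cilB* is transcribed.
So CilB is produced and active.
Homoserine is present, so OrvV is inactive.
Activator CilB is present, so *gixQ* is transcribed.
So GixQ is produced and active.
Ni²⁺ is present, so ZorB is inactive.
No repressor is bound and GixQ is active, so *fenY* is transcribed.
So FenY is produced and active.
With repressor FenY bound, *bexD* is not transcribed.
So BexD is not produced.
With no repressor bound, *bexK* is transcribed.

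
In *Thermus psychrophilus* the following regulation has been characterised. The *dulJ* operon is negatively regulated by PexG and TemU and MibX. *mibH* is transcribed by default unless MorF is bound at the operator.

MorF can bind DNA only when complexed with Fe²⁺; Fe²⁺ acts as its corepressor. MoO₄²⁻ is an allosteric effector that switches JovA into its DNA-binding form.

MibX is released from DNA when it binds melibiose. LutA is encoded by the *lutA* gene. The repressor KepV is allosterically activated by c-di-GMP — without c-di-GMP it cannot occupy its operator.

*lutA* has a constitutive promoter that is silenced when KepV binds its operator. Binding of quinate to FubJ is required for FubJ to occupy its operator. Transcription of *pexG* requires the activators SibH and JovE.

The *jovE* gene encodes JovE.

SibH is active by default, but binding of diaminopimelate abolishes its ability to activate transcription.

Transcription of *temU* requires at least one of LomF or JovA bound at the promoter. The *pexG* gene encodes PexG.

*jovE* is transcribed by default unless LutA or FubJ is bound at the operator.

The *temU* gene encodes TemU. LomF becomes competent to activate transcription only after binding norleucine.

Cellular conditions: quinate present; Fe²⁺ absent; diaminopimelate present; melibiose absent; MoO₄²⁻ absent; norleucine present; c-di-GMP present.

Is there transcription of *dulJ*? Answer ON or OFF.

Diaminopimelate is present, so SibH is inactive.
c-di-GMP is present, so KepV is active.
With repressor KepV bound, *lutA* is not transcribed.
So LutA is not produced.
Quinate is present, so FubJ is active.
With repressor FubJ bound, *jovE* is not transcribed.
So JovE is not produced.
Required activator SibH is absent, so *pexG* is not transcribed.
So PexG is not produced.
Norleucine is present, so LomF is active.
MoO₄²⁻ is absent, so JovA is inactive.
Activator LomF is present, so *temU* is transcribed.
So TemU is produced and active.
Melibiose is absent, so MibX is active.
With repressor TemU bound, *dulJ* is not transcribed.

OFF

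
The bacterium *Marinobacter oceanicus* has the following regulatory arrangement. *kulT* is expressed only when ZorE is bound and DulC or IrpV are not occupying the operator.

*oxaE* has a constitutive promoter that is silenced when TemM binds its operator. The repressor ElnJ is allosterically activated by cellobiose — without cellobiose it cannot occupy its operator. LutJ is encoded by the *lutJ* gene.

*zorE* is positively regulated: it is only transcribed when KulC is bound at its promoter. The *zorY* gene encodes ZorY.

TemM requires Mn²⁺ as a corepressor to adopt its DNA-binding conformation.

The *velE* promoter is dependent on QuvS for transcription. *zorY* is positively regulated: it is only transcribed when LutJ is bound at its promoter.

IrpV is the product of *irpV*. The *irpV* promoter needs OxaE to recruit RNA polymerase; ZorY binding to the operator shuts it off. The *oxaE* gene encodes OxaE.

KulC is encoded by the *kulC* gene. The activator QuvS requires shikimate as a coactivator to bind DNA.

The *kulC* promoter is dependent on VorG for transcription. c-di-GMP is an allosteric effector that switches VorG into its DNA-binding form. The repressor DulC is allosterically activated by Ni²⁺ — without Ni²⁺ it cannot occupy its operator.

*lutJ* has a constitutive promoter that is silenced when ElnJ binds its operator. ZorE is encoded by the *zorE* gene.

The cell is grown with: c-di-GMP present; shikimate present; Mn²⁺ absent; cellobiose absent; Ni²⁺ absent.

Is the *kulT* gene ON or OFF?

Ni²⁺ is absent, so DulC is inactive.
Mn²⁺ is absent, so TemM is inactive.
With no repressor bound, *oxaE* is transcribed.
So OxaE is produced and active.
Cellobiose is absent, so ElnJ is inactive.
With no repressor bound, *lutJ* is transcribed.
So LutJ is produced and active.
No repressor is bound and LutJ is active, so *zorY* is transcribed.
So ZorY is produced and active.
With repressor ZorY bound, *irpV* is not transcribed.
So IrpV is not produced.
c-di-GMP is present, so VorG is active.
No repressor is bound and VorG is active, so *kulC* is transcribed.
So KulC is produced and active.
No repressor is bound and KulC is active, so *zorE* is transcribed.
So ZorE is produced and active.
No repressor is bound and ZorE is active, so *kulT* is transcribed.

ON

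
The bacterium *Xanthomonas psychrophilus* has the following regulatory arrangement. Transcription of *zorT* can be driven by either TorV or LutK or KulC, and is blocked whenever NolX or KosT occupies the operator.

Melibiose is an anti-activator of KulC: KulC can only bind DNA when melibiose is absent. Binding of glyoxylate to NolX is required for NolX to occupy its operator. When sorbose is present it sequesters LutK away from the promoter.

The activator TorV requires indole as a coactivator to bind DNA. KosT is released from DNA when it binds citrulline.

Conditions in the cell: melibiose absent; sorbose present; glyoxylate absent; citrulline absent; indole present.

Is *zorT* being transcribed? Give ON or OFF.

OFF

Indole is present, so TorV is active.
Glyoxylate is absent, so NolX is inactive.
Citrulline is absent, so KosT is active.
Sorbose is present, so LutK is inactive.
Melibiose is absent, so KulC is active.
With repressor KosT bound, *zorT* is not transcribed.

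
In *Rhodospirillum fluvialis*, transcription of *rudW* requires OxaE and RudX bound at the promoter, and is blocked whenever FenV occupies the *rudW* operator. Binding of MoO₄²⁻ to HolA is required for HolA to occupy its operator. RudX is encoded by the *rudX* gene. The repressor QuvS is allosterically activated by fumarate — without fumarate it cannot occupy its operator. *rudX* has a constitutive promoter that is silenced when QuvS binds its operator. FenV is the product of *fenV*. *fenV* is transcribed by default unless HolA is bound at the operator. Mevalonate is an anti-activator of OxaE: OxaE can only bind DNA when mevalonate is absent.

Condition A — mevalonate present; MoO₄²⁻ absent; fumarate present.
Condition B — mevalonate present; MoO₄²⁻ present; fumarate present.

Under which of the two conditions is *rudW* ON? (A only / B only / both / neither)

neither

Condition A:
Mevalonate is present, so OxaE is inactive.
MoO₄²⁻ is absent, so HolA is inactive.
With no repressor bound, *fenV* is transcribed.
So FenV is produced and active.
Fumarate is present, so QuvS is active.
With repressor QuvS bound, *rudX* is not transcribed.
So RudX is not produced.
With repressor FenV bound, *rudW* is not transcribed.
→ *rudW* is OFF in A.
Condition B:
Mevalonate is present, so OxaE is inactive.
MoO₄²⁻ is present, so HolA is active.
With repressor HolA bound, *fenV* is not transcribed.
So FenV is not produced.
Fumarate is present, so QuvS is active.
With repressor QuvS bound, *rudX* is not transcribed.
So RudX is not produced.
Required activator OxaE is absent, so *rudW* is not transcribed.
→ *rudW* is OFF in B.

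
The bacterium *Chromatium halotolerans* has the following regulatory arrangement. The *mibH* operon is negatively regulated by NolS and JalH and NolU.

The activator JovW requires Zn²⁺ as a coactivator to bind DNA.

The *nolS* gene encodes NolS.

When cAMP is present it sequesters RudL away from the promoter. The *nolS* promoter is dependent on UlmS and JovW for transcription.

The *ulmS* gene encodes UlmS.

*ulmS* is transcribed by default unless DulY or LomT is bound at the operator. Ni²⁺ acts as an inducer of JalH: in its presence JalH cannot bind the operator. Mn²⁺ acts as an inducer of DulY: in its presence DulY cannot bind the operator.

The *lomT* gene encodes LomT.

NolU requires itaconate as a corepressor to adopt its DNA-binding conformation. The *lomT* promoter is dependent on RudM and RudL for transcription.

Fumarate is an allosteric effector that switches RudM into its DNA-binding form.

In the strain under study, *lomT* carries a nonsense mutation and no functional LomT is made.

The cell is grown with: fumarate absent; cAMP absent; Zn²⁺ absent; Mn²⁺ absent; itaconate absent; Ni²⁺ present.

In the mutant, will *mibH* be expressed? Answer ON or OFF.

Mn²⁺ is absent, so DulY is active.
LomT is non-functional in this strain, so it has no effect.
With repressor DulY bound, *ulmS* is not transcribed.
So UlmS is not produced.
Zn²⁺ is absent, so JovW is inactive.
Required activator UlmS is absent, so *nolS* is not transcribed.
So NolS is not produced.
Ni²⁺ is present, so JalH is inactive.
Itaconate is absent, so NolU is inactive.
With no repressor bound, *mibH* is transcribed.

ON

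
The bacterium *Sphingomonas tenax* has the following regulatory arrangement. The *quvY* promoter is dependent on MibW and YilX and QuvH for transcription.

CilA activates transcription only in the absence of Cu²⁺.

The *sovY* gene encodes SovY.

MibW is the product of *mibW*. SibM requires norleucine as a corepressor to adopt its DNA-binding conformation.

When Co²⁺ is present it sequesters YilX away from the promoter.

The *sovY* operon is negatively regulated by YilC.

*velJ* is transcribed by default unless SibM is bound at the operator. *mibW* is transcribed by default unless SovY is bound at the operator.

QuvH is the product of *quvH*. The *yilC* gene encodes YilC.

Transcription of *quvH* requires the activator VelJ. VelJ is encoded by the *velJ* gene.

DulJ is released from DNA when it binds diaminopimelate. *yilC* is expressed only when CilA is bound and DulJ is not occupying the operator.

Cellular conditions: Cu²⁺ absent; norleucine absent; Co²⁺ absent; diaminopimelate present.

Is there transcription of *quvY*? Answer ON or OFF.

Diaminopimelate is present, so DulJ is inactive.
Cu²⁺ is absent, so CilA is active.
No repressor is bound and CilA is active, so *yilC* is transcribed.
So YilC is produced and active.
With repressor YilC bound, *sovY* is not transcribed.
So SovY is not produced.
With no repressor bound, *mibW* is transcribed.
So MibW is produced and active.
Co²⁺ is absent, so YilX is active.
Norleucine is absent, so SibM is inactive.
With no repressor bound, *velJ* is transcribed.
So VelJ is produced and active.
No repressor is bound and VelJ is active, so *quvH* is transcribed.
So QuvH is produced and active.
No repressor is bound and MibW and YilX and QuvH are active, so *quvY* is transcribed.

ON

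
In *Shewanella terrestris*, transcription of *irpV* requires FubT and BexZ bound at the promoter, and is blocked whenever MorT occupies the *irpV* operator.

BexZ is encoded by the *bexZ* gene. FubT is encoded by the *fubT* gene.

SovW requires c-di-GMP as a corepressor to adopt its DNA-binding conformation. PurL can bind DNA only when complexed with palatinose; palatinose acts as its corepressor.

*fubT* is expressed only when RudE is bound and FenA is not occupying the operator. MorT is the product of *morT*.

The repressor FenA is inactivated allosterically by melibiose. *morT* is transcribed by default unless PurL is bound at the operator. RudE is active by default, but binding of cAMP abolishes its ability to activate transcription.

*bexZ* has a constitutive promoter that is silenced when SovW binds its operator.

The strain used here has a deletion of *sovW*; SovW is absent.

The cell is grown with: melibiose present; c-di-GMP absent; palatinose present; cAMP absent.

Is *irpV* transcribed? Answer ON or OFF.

ON

Palatinose is present, so PurL is active.
With repressor PurL bound, *morT* is not transcribed.
So MorT is not produced.
cAMP is absent, so RudE is active.
Melibiose is present, so FenA is inactive.
No repressor is bound and RudE is active, so *fubT* is transcribed.
So FubT is produced and active.
SovW is non-functional in this strain, so it has no effect.
With no repressor bound, *bexZ* is transcribed.
So BexZ is produced and active.
No repressor is bound and FubT and BexZ are active, so *irpV* is transcribed.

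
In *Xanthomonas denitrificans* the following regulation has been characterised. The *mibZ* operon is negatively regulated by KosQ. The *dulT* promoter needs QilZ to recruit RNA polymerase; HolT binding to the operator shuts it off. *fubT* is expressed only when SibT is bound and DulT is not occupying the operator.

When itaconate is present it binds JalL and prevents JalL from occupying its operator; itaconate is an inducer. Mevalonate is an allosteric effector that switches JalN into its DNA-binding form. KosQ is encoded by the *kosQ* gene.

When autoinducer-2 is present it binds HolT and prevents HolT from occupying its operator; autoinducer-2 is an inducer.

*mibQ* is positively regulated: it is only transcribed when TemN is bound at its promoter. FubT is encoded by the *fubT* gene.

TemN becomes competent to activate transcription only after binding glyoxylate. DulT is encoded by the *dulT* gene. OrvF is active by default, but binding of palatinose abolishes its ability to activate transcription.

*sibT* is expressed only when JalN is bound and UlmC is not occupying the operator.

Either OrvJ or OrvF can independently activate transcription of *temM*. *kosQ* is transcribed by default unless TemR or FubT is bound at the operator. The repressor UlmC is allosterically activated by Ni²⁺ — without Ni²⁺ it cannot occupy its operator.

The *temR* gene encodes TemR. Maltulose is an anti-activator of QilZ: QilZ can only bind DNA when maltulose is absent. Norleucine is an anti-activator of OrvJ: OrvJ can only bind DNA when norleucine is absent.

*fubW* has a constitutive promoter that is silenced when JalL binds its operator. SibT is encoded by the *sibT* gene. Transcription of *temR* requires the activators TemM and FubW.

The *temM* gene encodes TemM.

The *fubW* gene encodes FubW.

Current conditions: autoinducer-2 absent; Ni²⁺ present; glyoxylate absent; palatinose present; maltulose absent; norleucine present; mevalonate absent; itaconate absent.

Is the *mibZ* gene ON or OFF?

Norleucine is present, so OrvJ is inactive.
Palatinose is present, so OrvF is inactive.
No activator is available at the *temM* promoter, so *temM* is not transcribed.
So TemM is not produced.
Itaconate is absent, so JalL is active.
With repressor JalL bound, *fubW* is not transcribed.
So FubW is not produced.
Required activator TemM is absent, so *temR* is not transcribed.
So TemR is not produced.
Maltulose is absent, so QilZ is active.
Autoinducer-2 is absent, so HolT is active.
With repressor HolT bound, *dulT* is not transcribed.
So DulT is not produced.
Mevalonate is absent, so JalN is inactive.
Ni²⁺ is present, so UlmC is active.
With repressor UlmC bound, *sibT* is not transcribed.
So SibT is not produced.
Required activator SibT is absent, so *fubT* is not transcribed.
So FubT is not produced.
With no repressor bound, *kosQ* is transcribed.
So KosQ is produced and active.
With repressor KosQ bound, *mibZ* is not transcribed.

OFF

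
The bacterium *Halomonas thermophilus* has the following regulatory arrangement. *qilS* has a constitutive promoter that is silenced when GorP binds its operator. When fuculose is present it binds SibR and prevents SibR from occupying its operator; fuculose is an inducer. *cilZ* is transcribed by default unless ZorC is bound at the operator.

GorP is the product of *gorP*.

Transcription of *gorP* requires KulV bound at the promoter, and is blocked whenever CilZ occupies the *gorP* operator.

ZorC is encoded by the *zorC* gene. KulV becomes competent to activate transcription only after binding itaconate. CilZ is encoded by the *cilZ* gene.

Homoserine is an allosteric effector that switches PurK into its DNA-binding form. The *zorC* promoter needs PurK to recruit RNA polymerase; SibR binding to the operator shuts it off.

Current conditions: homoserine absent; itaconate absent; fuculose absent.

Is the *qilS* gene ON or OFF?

ON

Homoserine is absent, so PurK is inactive.
Fuculose is absent, so SibR is active.
With repressor SibR bound, *zorC* is not transcribed.
So ZorC is not produced.
With no repressor bound, *cilZ* is transcribed.
So CilZ is produced and active.
Itaconate is absent, so KulV is inactive.
With repressor CilZ bound, *gorP* is not transcribed.
So GorP is not produced.
With no repressor bound, *qilS* is transcribed.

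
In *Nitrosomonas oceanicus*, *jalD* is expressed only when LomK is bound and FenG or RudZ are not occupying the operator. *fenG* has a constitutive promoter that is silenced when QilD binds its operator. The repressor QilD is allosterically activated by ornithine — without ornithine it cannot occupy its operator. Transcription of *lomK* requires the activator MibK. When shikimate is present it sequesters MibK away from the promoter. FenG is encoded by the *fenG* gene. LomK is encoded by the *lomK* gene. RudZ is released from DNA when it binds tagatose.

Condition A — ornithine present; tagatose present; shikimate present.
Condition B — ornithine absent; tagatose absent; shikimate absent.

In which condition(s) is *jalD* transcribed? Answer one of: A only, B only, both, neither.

neither

Condition A:
Ornithine is present, so QilD is active.
With repressor QilD bound, *fenG* is not transcribed.
So FenG is not produced.
Tagatose is present, so RudZ is inactive.
Shikimate is present, so MibK is inactive.
Required activator MibK is absent, so *lomK* is not transcribed.
So LomK is not produced.
Required activator LomK is absent, so *jalD* is not transcribed.
→ *jalD* is OFF in A.
Condition B:
Ornithine is absent, so QilD is inactive.
With no repressor bound, *fenG* is transcribed.
So FenG is produced and active.
Tagatose is absent, so RudZ is active.
Shikimate is absent, so MibK is active.
No repressor is bound and MibK is active, so *lomK* is transcribed.
So LomK is produced and active.
With repressor FenG bound, *jalD* is not transcribed.
→ *jalD* is OFF in B.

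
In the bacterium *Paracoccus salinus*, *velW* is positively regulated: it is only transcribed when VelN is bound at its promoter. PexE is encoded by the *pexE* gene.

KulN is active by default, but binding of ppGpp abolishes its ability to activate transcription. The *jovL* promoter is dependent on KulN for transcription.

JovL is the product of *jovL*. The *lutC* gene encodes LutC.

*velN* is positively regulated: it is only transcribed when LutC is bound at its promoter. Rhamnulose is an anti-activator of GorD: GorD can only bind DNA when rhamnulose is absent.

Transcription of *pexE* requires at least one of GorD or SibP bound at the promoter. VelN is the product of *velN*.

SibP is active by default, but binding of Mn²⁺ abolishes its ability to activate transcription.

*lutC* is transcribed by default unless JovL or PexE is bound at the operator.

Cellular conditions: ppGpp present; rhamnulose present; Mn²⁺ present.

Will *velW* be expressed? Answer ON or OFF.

ppGpp is present, so KulN is inactive.
Required activator KulN is absent, so *jovL* is not transcribed.
So JovL is not produced.
Rhamnulose is present, so GorD is inactive.
Mn²⁺ is present, so SibP is inactive.
No activator is available at the *pexE* promoter, so *pexE* is not transcribed.
So PexE is not produced.
With no repressor bound, *lutC* is transcribed.
So LutC is produced and active.
No repressor is bound and LutC is active, so *velN* is transcribed.
So VelN is produced and active.
No repressor is bound and VelN is active, so *velW* is transcribed.

ON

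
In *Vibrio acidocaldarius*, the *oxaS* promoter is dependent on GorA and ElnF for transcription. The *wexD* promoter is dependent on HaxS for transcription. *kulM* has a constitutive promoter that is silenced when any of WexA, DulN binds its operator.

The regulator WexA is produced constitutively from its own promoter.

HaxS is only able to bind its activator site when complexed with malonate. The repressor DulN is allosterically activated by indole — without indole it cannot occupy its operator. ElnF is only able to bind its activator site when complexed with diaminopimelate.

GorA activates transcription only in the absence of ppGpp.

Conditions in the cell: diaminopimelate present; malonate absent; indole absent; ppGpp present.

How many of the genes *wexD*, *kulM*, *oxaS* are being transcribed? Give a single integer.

Malonate is absent, so HaxS is inactive.
Required activator HaxS is absent, so *wexD* is not transcribed.
→ *wexD* is OFF.
WexA is produced constitutively and is active.
Indole is absent, so DulN is inactive.
With repressor WexA bound, *kulM* is not transcribed.
→ *kulM* is OFF.
ppGpp is present, so GorA is inactive.
Diaminopimelate is present, so ElnF is active.
Required activator GorA is absent, so *oxaS* is not transcribed.
→ *oxaS* is OFF.
0 of the 3 genes are transcribed.

0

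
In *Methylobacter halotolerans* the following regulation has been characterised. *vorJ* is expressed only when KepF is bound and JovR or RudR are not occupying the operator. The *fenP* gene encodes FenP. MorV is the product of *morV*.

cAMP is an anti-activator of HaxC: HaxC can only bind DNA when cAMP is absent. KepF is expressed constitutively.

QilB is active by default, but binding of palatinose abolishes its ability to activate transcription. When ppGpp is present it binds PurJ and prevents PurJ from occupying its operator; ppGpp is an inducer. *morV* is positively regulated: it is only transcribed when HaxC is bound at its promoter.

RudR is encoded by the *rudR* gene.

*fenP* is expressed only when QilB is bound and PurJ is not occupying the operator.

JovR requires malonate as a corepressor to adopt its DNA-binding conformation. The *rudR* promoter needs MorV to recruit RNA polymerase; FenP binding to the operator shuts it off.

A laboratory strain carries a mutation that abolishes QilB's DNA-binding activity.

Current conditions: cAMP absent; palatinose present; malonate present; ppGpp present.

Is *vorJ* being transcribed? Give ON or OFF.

Malonate is present, so JovR is active.
cAMP is absent, so HaxC is active.
No repressor is bound and HaxC is active, so *morV* is transcribed.
So MorV is produced and active.
QilB is non-functional in this strain, so it has no effect.
ppGpp is present, so PurJ is inactive.
Required activator QilB is absent, so *fenP* is not transcribed.
So FenP is not produced.
No repressor is bound and MorV is active, so *rudR* is transcribed.
So RudR is produced and active.
KepF is produced constitutively and is active.
With repressor JovR bound, *vorJ* is not transcribed.

OFF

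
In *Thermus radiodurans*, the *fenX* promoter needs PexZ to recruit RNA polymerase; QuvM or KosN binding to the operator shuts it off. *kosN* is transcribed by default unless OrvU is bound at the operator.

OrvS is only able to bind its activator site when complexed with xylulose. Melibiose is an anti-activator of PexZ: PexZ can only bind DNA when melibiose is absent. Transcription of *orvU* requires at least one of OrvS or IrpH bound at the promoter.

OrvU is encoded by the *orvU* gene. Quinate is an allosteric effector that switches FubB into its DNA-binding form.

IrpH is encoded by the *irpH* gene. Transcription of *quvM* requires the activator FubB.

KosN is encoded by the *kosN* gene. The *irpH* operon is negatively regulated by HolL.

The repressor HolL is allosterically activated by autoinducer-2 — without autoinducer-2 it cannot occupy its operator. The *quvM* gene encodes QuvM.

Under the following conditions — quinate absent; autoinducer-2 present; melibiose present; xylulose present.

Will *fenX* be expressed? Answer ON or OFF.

OFF

Quinate is absent, so FubB is inactive.
Required activator FubB is absent, so *quvM* is not transcribed.
So QuvM is not produced.
Xylulose is present, so OrvS is active.
Autoinducer-2 is present, so HolL is active.
With repressor HolL bound, *irpH* is not transcribed.
So IrpH is not produced.
Activator OrvS is present, so *orvU* is transcribed.
So OrvU is produced and active.
With repressor OrvU bound, *kosN* is not transcribed.
So KosN is not produced.
Melibiose is present, so PexZ is inactive.
Required activator PexZ is absent, so *fenX* is not transcribed.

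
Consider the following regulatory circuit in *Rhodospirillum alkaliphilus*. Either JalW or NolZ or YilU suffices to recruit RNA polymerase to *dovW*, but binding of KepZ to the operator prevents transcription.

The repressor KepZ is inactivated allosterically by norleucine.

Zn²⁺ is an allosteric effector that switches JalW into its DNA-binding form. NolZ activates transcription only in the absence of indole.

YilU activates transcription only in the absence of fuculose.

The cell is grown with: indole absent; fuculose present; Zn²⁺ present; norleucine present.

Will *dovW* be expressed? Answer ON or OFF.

ON

Norleucine is present, so KepZ is inactive.
Zn²⁺ is present, so JalW is active.
Indole is absent, so NolZ is active.
Fuculose is present, so YilU is inactive.
Activator JalW is present, so *dovW* is transcribed.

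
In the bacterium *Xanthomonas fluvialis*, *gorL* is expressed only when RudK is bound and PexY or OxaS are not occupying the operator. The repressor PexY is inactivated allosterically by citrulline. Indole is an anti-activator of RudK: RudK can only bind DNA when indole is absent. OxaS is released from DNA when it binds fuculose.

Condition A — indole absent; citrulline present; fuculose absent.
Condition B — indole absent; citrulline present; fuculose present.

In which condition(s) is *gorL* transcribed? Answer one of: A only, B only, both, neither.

B only

Condition A:
Indole is absent, so RudK is active.
Citrulline is present, so PexY is inactive.
Fuculose is absent, so OxaS is active.
With repressor OxaS bound, *gorL* is not transcribed.
→ *gorL* is OFF in A.
Condition B:
Indole is absent, so RudK is active.
Citrulline is present, so PexY is inactive.
Fuculose is present, so OxaS is inactive.
No repressor is bound and RudK is active, so *gorL* is transcribed.
→ *gorL* is ON in B.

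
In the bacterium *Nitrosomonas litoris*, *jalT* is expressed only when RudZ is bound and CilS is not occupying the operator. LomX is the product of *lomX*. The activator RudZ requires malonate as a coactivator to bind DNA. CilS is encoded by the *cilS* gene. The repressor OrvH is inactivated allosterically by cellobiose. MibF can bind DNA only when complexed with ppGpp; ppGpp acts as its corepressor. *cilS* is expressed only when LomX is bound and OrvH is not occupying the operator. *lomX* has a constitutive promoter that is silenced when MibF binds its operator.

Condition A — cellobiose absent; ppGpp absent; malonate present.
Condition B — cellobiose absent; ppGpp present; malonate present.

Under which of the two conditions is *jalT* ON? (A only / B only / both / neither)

Condition A:
Cellobiose is absent, so OrvH is active.
ppGpp is absent, so MibF is inactive.
With no repressor bound, *lomX* is transcribed.
So LomX is produced and active.
With repressor OrvH bound, *cilS* is not transcribed.
So CilS is not produced.
Malonate is present, so RudZ is active.
No repressor is bound and RudZ is active, so *jalT* is transcribed.
→ *jalT* is ON in A.
Condition B:
Cellobiose is absent, so OrvH is active.
ppGpp is present, so MibF is active.
With repressor MibF bound, *lomX* is not transcribed.
So LomX is not produced.
With repressor OrvH bound, *cilS* is not transcribed.
So CilS is not produced.
Malonate is present, so RudZ is active.
No repressor is bound and RudZ is active, so *jalT* is transcribed.
→ *jalT* is ON in B.

both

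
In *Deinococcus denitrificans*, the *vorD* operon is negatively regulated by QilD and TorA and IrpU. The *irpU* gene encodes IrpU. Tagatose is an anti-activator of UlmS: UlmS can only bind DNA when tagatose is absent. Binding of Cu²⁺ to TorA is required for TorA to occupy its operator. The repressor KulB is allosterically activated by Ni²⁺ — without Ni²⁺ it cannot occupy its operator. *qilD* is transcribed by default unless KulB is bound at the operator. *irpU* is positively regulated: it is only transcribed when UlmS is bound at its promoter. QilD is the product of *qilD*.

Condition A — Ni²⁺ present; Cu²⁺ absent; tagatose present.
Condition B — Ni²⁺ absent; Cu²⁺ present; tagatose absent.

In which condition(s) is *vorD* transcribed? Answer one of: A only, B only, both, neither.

A only

Condition A:
Ni²⁺ is present, so KulB is active.
With repressor KulB bound, *qilD* is not transcribed.
So QilD is not produced.
Cu²⁺ is absent, so TorA is inactive.
Tagatose is present, so UlmS is inactive.
Required activator UlmS is absent, so *irpU* is not transcribed.
So IrpU is not produced.
With no repressor bound, *vorD* is transcribed.
→ *vorD* is ON in A.
Condition B:
Ni²⁺ is absent, so KulB is inactive.
With no repressor bound, *qilD* is transcribed.
So QilD is produced and active.
Cu²⁺ is present, so TorA is active.
Tagatose is absent, so UlmS is active.
No repressor is bound and UlmS is active, so *irpU* is transcribed.
So IrpU is produced and active.
With repressor QilD bound, *vorD* is not transcribed.
→ *vorD* is OFF in B.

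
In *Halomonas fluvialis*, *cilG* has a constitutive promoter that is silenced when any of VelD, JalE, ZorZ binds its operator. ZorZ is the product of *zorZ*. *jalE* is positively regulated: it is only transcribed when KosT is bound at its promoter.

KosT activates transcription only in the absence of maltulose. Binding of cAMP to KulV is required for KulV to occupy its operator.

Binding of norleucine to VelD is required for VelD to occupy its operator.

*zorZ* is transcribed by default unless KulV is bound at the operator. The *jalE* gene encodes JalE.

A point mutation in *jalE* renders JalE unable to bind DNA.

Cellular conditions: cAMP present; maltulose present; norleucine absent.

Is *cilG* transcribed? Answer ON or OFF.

ON

Norleucine is absent, so VelD is inactive.
JalE is non-functional in this strain, so it has no effect.
cAMP is present, so KulV is active.
With repressor KulV bound, *zorZ* is not transcribed.
So ZorZ is not produced.
With no repressor bound, *cilG* is transcribed.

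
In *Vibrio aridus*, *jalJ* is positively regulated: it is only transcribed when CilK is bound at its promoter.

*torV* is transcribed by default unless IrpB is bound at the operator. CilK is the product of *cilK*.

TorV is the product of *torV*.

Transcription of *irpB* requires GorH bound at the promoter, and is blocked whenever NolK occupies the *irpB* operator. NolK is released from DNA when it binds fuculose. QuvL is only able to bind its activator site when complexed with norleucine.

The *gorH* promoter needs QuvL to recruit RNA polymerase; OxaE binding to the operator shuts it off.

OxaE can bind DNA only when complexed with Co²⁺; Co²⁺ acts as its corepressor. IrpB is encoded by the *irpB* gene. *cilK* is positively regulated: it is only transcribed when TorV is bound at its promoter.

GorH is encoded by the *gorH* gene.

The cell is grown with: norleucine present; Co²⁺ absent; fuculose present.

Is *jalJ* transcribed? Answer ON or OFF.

OFF

Co²⁺ is absent, so OxaE is inactive.
Norleucine is present, so QuvL is active.
No repressor is bound and QuvL is active, so *gorH* is transcribed.
So GorH is produced and active.
Fuculose is present, so NolK is inactive.
No repressor is bound and GorH is active, so *irpB* is transcribed.
So IrpB is produced and active.
With repressor IrpB bound, *torV* is not transcribed.
So TorV is not produced.
Required activator TorV is absent, so *cilK* is not transcribed.
So CilK is not produced.
Required activator CilK is absent, so *jalJ* is not transcribed.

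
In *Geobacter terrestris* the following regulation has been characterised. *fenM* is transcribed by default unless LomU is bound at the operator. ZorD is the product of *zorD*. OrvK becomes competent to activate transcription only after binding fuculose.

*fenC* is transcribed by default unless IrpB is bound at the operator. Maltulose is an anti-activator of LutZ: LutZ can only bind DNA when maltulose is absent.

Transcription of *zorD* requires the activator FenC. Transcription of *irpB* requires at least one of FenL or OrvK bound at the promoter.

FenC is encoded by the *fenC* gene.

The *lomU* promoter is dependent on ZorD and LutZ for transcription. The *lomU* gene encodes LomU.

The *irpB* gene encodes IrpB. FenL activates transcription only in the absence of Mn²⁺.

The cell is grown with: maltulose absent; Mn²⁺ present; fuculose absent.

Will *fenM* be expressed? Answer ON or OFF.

OFF

Mn²⁺ is present, so FenL is inactive.
Fuculose is absent, so OrvK is inactive.
No activator is available at the *irpB* promoter, so *irpB* is not transcribed.
So IrpB is not produced.
With no repressor bound, *fenC* is transcribed.
So FenC is produced and active.
No repressor is bound and FenC is active, so *zorD* is transcribed.
So ZorD is produced and active.
Maltulose is absent, so LutZ is active.
No repressor is bound and ZorD and LutZ are active, so *lomU* is transcribed.
So LomU is produced and active.
With repressor LomU bound, *fenM* is not transcribed.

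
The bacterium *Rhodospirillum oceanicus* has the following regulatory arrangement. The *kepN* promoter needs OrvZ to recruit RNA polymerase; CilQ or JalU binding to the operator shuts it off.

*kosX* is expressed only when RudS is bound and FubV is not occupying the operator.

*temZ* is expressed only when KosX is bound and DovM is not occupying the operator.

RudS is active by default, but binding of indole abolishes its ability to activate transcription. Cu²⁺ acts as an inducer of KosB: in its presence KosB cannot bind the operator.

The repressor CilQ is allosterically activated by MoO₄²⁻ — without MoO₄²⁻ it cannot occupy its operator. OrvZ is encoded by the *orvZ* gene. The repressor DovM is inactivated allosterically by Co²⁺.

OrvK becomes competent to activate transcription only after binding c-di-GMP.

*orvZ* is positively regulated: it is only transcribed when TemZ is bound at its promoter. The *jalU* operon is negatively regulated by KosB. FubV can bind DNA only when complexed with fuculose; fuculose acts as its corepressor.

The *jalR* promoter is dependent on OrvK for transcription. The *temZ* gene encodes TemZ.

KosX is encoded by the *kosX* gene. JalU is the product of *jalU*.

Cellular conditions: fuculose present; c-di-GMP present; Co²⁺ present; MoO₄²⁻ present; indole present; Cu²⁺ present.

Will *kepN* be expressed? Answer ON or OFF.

Fuculose is present, so FubV is active.
Indole is present, so RudS is inactive.
With repressor FubV bound, *kosX* is not transcribed.
So KosX is not produced.
Co²⁺ is present, so DovM is inactive.
Required activator KosX is absent, so *temZ* is not transcribed.
So TemZ is not produced.
Required activator TemZ is absent, so *orvZ* is not transcribed.
So OrvZ is not produced.
MoO₄²⁻ is present, so CilQ is active.
Cu²⁺ is present, so KosB is inactive.
With no repressor bound, *jalU* is transcribed.
So JalU is produced and active.
With repressor CilQ bound, *kepN* is not transcribed.

OFF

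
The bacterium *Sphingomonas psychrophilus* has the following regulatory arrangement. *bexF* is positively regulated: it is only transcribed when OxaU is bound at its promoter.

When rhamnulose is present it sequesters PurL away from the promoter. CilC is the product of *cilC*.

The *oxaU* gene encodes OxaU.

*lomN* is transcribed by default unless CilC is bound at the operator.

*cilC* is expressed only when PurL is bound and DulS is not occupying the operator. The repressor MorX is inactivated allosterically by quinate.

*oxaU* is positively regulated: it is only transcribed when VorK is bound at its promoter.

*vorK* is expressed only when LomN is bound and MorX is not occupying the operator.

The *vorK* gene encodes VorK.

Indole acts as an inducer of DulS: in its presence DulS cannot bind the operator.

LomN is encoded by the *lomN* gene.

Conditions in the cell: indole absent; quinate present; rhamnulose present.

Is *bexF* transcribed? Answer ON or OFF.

ON

Rhamnulose is present, so PurL is inactive.
Indole is absent, so DulS is active.
With repressor DulS bound, *cilC* is not transcribed.
So CilC is not produced.
With no repressor bound, *lomN* is transcribed.
So LomN is produced and active.
Quinate is present, so MorX is inactive.
No repressor is bound and LomN is active, so *vorK* is transcribed.
So VorK is produced and active.
No repressor is bound and VorK is active, so *oxaU* is transcribed.
So OxaU is produced and active.
No repressor is bound and OxaU is active, so *bexF* is transcribed.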